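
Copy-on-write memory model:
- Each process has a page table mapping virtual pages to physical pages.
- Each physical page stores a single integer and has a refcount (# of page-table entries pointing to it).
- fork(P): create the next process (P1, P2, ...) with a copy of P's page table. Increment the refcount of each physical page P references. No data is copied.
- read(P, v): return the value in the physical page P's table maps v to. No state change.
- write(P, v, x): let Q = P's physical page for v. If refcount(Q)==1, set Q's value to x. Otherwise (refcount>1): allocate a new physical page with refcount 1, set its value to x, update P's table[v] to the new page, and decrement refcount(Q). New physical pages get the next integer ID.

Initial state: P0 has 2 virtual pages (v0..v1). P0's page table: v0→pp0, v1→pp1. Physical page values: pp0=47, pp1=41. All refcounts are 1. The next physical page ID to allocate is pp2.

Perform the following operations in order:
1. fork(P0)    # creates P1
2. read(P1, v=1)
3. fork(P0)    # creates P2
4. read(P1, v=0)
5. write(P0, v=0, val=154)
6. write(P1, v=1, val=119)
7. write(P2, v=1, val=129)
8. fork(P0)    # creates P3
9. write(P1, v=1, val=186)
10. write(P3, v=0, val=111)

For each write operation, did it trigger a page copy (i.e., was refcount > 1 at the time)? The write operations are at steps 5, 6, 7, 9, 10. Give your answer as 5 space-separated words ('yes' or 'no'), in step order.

Op 1: fork(P0) -> P1. 2 ppages; refcounts: pp0:2 pp1:2
Op 2: read(P1, v1) -> 41. No state change.
Op 3: fork(P0) -> P2. 2 ppages; refcounts: pp0:3 pp1:3
Op 4: read(P1, v0) -> 47. No state change.
Op 5: write(P0, v0, 154). refcount(pp0)=3>1 -> COPY to pp2. 3 ppages; refcounts: pp0:2 pp1:3 pp2:1
Op 6: write(P1, v1, 119). refcount(pp1)=3>1 -> COPY to pp3. 4 ppages; refcounts: pp0:2 pp1:2 pp2:1 pp3:1
Op 7: write(P2, v1, 129). refcount(pp1)=2>1 -> COPY to pp4. 5 ppages; refcounts: pp0:2 pp1:1 pp2:1 pp3:1 pp4:1
Op 8: fork(P0) -> P3. 5 ppages; refcounts: pp0:2 pp1:2 pp2:2 pp3:1 pp4:1
Op 9: write(P1, v1, 186). refcount(pp3)=1 -> write in place. 5 ppages; refcounts: pp0:2 pp1:2 pp2:2 pp3:1 pp4:1
Op 10: write(P3, v0, 111). refcount(pp2)=2>1 -> COPY to pp5. 6 ppages; refcounts: pp0:2 pp1:2 pp2:1 pp3:1 pp4:1 pp5:1

yes yes yes no yes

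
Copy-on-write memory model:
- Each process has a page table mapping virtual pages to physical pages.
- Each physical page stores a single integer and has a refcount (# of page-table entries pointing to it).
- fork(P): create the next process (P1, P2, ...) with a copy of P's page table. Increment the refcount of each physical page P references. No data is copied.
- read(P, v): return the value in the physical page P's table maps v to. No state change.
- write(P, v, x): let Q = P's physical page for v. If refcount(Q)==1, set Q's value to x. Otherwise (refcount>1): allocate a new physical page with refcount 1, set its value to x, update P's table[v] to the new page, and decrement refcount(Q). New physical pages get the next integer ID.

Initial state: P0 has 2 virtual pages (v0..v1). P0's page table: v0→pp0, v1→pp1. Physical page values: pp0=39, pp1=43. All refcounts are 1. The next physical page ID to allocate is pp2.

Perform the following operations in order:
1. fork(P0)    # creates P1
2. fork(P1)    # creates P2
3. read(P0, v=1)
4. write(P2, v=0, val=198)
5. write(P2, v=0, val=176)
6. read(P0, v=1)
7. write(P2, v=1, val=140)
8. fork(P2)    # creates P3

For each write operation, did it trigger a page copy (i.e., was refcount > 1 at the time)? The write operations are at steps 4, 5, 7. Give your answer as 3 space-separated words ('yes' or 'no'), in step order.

Op 1: fork(P0) -> P1. 2 ppages; refcounts: pp0:2 pp1:2
Op 2: fork(P1) -> P2. 2 ppages; refcounts: pp0:3 pp1:3
Op 3: read(P0, v1) -> 43. No state change.
Op 4: write(P2, v0, 198). refcount(pp0)=3>1 -> COPY to pp2. 3 ppages; refcounts: pp0:2 pp1:3 pp2:1
Op 5: write(P2, v0, 176). refcount(pp2)=1 -> write in place. 3 ppages; refcounts: pp0:2 pp1:3 pp2:1
Op 6: read(P0, v1) -> 43. No state change.
Op 7: write(P2, v1, 140). refcount(pp1)=3>1 -> COPY to pp3. 4 ppages; refcounts: pp0:2 pp1:2 pp2:1 pp3:1
Op 8: fork(P2) -> P3. 4 ppages; refcounts: pp0:2 pp1:2 pp2:2 pp3:2

yes no yes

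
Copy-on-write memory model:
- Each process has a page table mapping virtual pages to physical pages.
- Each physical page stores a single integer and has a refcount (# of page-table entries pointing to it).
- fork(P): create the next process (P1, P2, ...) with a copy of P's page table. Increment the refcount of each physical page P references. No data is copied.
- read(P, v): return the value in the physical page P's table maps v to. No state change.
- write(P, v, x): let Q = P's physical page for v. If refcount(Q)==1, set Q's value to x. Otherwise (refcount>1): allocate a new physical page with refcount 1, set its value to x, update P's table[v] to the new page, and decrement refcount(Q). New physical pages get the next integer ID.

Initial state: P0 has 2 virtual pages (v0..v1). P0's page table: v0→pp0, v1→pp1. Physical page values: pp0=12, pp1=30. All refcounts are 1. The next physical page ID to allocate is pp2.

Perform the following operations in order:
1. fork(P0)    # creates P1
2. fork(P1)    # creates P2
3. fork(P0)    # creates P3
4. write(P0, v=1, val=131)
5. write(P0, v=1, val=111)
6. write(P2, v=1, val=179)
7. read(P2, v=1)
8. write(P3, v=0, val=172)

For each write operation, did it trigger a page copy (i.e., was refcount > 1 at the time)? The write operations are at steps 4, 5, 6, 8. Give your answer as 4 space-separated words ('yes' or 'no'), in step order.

Op 1: fork(P0) -> P1. 2 ppages; refcounts: pp0:2 pp1:2
Op 2: fork(P1) -> P2. 2 ppages; refcounts: pp0:3 pp1:3
Op 3: fork(P0) -> P3. 2 ppages; refcounts: pp0:4 pp1:4
Op 4: write(P0, v1, 131). refcount(pp1)=4>1 -> COPY to pp2. 3 ppages; refcounts: pp0:4 pp1:3 pp2:1
Op 5: write(P0, v1, 111). refcount(pp2)=1 -> write in place. 3 ppages; refcounts: pp0:4 pp1:3 pp2:1
Op 6: write(P2, v1, 179). refcount(pp1)=3>1 -> COPY to pp3. 4 ppages; refcounts: pp0:4 pp1:2 pp2:1 pp3:1
Op 7: read(P2, v1) -> 179. No state change.
Op 8: write(P3, v0, 172). refcount(pp0)=4>1 -> COPY to pp4. 5 ppages; refcounts: pp0:3 pp1:2 pp2:1 pp3:1 pp4:1

yes no yes yes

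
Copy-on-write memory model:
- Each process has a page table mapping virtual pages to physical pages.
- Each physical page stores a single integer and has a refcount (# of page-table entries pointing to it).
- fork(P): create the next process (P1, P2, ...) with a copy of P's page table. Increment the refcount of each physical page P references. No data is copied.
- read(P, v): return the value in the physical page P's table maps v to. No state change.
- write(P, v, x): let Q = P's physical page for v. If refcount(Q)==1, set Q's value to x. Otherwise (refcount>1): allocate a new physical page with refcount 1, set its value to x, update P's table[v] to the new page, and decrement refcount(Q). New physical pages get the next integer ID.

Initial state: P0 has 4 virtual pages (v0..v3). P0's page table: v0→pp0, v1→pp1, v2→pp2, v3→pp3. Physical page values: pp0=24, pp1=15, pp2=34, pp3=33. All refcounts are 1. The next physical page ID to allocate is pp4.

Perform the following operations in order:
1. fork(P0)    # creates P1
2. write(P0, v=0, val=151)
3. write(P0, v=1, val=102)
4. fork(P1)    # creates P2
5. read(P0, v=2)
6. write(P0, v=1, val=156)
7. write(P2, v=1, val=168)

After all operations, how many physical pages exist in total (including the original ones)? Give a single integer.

Answer: 7

Derivation:
Op 1: fork(P0) -> P1. 4 ppages; refcounts: pp0:2 pp1:2 pp2:2 pp3:2
Op 2: write(P0, v0, 151). refcount(pp0)=2>1 -> COPY to pp4. 5 ppages; refcounts: pp0:1 pp1:2 pp2:2 pp3:2 pp4:1
Op 3: write(P0, v1, 102). refcount(pp1)=2>1 -> COPY to pp5. 6 ppages; refcounts: pp0:1 pp1:1 pp2:2 pp3:2 pp4:1 pp5:1
Op 4: fork(P1) -> P2. 6 ppages; refcounts: pp0:2 pp1:2 pp2:3 pp3:3 pp4:1 pp5:1
Op 5: read(P0, v2) -> 34. No state change.
Op 6: write(P0, v1, 156). refcount(pp5)=1 -> write in place. 6 ppages; refcounts: pp0:2 pp1:2 pp2:3 pp3:3 pp4:1 pp5:1
Op 7: write(P2, v1, 168). refcount(pp1)=2>1 -> COPY to pp6. 7 ppages; refcounts: pp0:2 pp1:1 pp2:3 pp3:3 pp4:1 pp5:1 pp6:1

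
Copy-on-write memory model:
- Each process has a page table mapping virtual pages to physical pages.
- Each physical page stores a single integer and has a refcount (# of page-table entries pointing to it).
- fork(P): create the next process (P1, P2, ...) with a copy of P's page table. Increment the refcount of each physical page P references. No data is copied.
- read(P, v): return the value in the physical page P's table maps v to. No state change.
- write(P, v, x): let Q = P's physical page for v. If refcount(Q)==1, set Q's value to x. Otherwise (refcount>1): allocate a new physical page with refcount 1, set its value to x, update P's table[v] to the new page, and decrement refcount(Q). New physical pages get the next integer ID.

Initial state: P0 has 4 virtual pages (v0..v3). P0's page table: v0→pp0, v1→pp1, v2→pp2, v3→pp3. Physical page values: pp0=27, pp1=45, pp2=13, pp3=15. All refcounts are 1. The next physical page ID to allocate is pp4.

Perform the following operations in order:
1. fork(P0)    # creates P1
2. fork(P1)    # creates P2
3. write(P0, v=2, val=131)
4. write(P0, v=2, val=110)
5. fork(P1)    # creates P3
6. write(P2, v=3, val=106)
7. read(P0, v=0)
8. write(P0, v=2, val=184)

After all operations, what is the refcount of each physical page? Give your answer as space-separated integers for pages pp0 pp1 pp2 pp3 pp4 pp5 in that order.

Answer: 4 4 3 3 1 1

Derivation:
Op 1: fork(P0) -> P1. 4 ppages; refcounts: pp0:2 pp1:2 pp2:2 pp3:2
Op 2: fork(P1) -> P2. 4 ppages; refcounts: pp0:3 pp1:3 pp2:3 pp3:3
Op 3: write(P0, v2, 131). refcount(pp2)=3>1 -> COPY to pp4. 5 ppages; refcounts: pp0:3 pp1:3 pp2:2 pp3:3 pp4:1
Op 4: write(P0, v2, 110). refcount(pp4)=1 -> write in place. 5 ppages; refcounts: pp0:3 pp1:3 pp2:2 pp3:3 pp4:1
Op 5: fork(P1) -> P3. 5 ppages; refcounts: pp0:4 pp1:4 pp2:3 pp3:4 pp4:1
Op 6: write(P2, v3, 106). refcount(pp3)=4>1 -> COPY to pp5. 6 ppages; refcounts: pp0:4 pp1:4 pp2:3 pp3:3 pp4:1 pp5:1
Op 7: read(P0, v0) -> 27. No state change.
Op 8: write(P0, v2, 184). refcount(pp4)=1 -> write in place. 6 ppages; refcounts: pp0:4 pp1:4 pp2:3 pp3:3 pp4:1 pp5:1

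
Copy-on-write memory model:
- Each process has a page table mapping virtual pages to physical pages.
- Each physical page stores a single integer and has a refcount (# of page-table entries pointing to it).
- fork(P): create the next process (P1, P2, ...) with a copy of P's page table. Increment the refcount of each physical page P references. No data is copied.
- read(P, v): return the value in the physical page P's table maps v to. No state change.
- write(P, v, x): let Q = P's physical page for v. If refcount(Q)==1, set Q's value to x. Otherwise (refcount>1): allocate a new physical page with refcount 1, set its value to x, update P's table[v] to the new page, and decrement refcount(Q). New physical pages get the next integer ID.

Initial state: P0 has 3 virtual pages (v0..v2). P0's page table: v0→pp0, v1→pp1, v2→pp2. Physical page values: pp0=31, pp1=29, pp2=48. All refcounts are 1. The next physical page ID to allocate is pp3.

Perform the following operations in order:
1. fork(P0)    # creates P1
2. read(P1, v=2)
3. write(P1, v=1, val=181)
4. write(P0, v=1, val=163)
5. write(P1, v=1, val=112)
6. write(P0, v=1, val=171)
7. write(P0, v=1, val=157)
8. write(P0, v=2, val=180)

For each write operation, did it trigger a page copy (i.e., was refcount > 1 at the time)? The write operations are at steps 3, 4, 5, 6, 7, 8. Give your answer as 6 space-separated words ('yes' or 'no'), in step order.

Op 1: fork(P0) -> P1. 3 ppages; refcounts: pp0:2 pp1:2 pp2:2
Op 2: read(P1, v2) -> 48. No state change.
Op 3: write(P1, v1, 181). refcount(pp1)=2>1 -> COPY to pp3. 4 ppages; refcounts: pp0:2 pp1:1 pp2:2 pp3:1
Op 4: write(P0, v1, 163). refcount(pp1)=1 -> write in place. 4 ppages; refcounts: pp0:2 pp1:1 pp2:2 pp3:1
Op 5: write(P1, v1, 112). refcount(pp3)=1 -> write in place. 4 ppages; refcounts: pp0:2 pp1:1 pp2:2 pp3:1
Op 6: write(P0, v1, 171). refcount(pp1)=1 -> write in place. 4 ppages; refcounts: pp0:2 pp1:1 pp2:2 pp3:1
Op 7: write(P0, v1, 157). refcount(pp1)=1 -> write in place. 4 ppages; refcounts: pp0:2 pp1:1 pp2:2 pp3:1
Op 8: write(P0, v2, 180). refcount(pp2)=2>1 -> COPY to pp4. 5 ppages; refcounts: pp0:2 pp1:1 pp2:1 pp3:1 pp4:1

yes no no no no yes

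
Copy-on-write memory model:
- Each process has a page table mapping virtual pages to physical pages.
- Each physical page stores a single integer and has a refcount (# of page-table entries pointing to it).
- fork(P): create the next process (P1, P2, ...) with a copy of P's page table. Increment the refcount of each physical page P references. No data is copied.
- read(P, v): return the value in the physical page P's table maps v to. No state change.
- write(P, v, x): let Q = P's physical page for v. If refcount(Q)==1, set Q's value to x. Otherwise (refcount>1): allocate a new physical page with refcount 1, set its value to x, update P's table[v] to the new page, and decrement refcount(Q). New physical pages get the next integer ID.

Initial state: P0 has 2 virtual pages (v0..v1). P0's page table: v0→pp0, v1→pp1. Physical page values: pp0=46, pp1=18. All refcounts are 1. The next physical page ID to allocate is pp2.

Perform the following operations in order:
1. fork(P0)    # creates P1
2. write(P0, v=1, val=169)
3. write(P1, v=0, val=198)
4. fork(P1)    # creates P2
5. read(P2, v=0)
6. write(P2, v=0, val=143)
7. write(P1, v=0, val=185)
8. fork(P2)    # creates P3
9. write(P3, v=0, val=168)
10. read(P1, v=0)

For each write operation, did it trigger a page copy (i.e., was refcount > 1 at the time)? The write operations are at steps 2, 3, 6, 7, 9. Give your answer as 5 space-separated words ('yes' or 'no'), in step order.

Op 1: fork(P0) -> P1. 2 ppages; refcounts: pp0:2 pp1:2
Op 2: write(P0, v1, 169). refcount(pp1)=2>1 -> COPY to pp2. 3 ppages; refcounts: pp0:2 pp1:1 pp2:1
Op 3: write(P1, v0, 198). refcount(pp0)=2>1 -> COPY to pp3. 4 ppages; refcounts: pp0:1 pp1:1 pp2:1 pp3:1
Op 4: fork(P1) -> P2. 4 ppages; refcounts: pp0:1 pp1:2 pp2:1 pp3:2
Op 5: read(P2, v0) -> 198. No state change.
Op 6: write(P2, v0, 143). refcount(pp3)=2>1 -> COPY to pp4. 5 ppages; refcounts: pp0:1 pp1:2 pp2:1 pp3:1 pp4:1
Op 7: write(P1, v0, 185). refcount(pp3)=1 -> write in place. 5 ppages; refcounts: pp0:1 pp1:2 pp2:1 pp3:1 pp4:1
Op 8: fork(P2) -> P3. 5 ppages; refcounts: pp0:1 pp1:3 pp2:1 pp3:1 pp4:2
Op 9: write(P3, v0, 168). refcount(pp4)=2>1 -> COPY to pp5. 6 ppages; refcounts: pp0:1 pp1:3 pp2:1 pp3:1 pp4:1 pp5:1
Op 10: read(P1, v0) -> 185. No state change.

yes yes yes no yes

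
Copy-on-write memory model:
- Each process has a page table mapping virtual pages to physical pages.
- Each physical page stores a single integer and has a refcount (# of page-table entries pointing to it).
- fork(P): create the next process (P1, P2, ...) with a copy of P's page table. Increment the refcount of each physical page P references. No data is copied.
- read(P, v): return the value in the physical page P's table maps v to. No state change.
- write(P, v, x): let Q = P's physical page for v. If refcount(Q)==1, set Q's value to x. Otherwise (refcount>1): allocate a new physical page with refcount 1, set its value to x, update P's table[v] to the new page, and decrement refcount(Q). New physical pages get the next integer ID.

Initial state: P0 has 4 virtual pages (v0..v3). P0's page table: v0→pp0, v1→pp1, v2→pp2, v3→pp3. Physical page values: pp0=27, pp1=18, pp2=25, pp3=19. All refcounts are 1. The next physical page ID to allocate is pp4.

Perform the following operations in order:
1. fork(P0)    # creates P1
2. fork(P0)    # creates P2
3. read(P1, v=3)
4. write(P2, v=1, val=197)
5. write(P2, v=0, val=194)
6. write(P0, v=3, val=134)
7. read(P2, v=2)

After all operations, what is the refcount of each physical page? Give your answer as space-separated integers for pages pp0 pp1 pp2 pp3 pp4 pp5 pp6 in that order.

Answer: 2 2 3 2 1 1 1

Derivation:
Op 1: fork(P0) -> P1. 4 ppages; refcounts: pp0:2 pp1:2 pp2:2 pp3:2
Op 2: fork(P0) -> P2. 4 ppages; refcounts: pp0:3 pp1:3 pp2:3 pp3:3
Op 3: read(P1, v3) -> 19. No state change.
Op 4: write(P2, v1, 197). refcount(pp1)=3>1 -> COPY to pp4. 5 ppages; refcounts: pp0:3 pp1:2 pp2:3 pp3:3 pp4:1
Op 5: write(P2, v0, 194). refcount(pp0)=3>1 -> COPY to pp5. 6 ppages; refcounts: pp0:2 pp1:2 pp2:3 pp3:3 pp4:1 pp5:1
Op 6: write(P0, v3, 134). refcount(pp3)=3>1 -> COPY to pp6. 7 ppages; refcounts: pp0:2 pp1:2 pp2:3 pp3:2 pp4:1 pp5:1 pp6:1
Op 7: read(P2, v2) -> 25. No state change.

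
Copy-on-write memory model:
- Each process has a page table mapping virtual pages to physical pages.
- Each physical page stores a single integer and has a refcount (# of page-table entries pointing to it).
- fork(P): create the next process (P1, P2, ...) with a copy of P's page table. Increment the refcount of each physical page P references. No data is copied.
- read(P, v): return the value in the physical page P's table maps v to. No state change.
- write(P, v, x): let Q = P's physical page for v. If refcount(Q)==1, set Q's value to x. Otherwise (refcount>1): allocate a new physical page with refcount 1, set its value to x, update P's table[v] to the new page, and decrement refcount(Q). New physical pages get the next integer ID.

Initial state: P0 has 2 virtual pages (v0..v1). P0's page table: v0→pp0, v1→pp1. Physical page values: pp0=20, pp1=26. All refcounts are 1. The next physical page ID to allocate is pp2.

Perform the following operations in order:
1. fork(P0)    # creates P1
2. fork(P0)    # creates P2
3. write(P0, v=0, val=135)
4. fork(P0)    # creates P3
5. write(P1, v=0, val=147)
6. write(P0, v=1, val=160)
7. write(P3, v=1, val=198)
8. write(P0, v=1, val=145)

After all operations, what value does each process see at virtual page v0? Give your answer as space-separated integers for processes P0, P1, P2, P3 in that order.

Op 1: fork(P0) -> P1. 2 ppages; refcounts: pp0:2 pp1:2
Op 2: fork(P0) -> P2. 2 ppages; refcounts: pp0:3 pp1:3
Op 3: write(P0, v0, 135). refcount(pp0)=3>1 -> COPY to pp2. 3 ppages; refcounts: pp0:2 pp1:3 pp2:1
Op 4: fork(P0) -> P3. 3 ppages; refcounts: pp0:2 pp1:4 pp2:2
Op 5: write(P1, v0, 147). refcount(pp0)=2>1 -> COPY to pp3. 4 ppages; refcounts: pp0:1 pp1:4 pp2:2 pp3:1
Op 6: write(P0, v1, 160). refcount(pp1)=4>1 -> COPY to pp4. 5 ppages; refcounts: pp0:1 pp1:3 pp2:2 pp3:1 pp4:1
Op 7: write(P3, v1, 198). refcount(pp1)=3>1 -> COPY to pp5. 6 ppages; refcounts: pp0:1 pp1:2 pp2:2 pp3:1 pp4:1 pp5:1
Op 8: write(P0, v1, 145). refcount(pp4)=1 -> write in place. 6 ppages; refcounts: pp0:1 pp1:2 pp2:2 pp3:1 pp4:1 pp5:1
P0: v0 -> pp2 = 135
P1: v0 -> pp3 = 147
P2: v0 -> pp0 = 20
P3: v0 -> pp2 = 135

Answer: 135 147 20 135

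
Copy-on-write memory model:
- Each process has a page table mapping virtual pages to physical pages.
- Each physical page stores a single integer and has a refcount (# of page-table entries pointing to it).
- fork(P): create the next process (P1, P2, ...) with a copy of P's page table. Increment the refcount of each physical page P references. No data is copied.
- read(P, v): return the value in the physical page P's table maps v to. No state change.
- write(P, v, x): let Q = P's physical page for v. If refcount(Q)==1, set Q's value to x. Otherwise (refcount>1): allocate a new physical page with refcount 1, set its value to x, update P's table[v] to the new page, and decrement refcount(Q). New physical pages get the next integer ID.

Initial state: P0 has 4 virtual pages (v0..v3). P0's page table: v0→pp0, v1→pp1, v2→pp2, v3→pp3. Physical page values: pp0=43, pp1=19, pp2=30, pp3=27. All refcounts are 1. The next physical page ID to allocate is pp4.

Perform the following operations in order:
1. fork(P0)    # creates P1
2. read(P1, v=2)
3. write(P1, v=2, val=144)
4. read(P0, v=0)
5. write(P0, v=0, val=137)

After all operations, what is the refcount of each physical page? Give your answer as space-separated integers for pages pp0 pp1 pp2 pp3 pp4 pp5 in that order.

Answer: 1 2 1 2 1 1

Derivation:
Op 1: fork(P0) -> P1. 4 ppages; refcounts: pp0:2 pp1:2 pp2:2 pp3:2
Op 2: read(P1, v2) -> 30. No state change.
Op 3: write(P1, v2, 144). refcount(pp2)=2>1 -> COPY to pp4. 5 ppages; refcounts: pp0:2 pp1:2 pp2:1 pp3:2 pp4:1
Op 4: read(P0, v0) -> 43. No state change.
Op 5: write(P0, v0, 137). refcount(pp0)=2>1 -> COPY to pp5. 6 ppages; refcounts: pp0:1 pp1:2 pp2:1 pp3:2 pp4:1 pp5:1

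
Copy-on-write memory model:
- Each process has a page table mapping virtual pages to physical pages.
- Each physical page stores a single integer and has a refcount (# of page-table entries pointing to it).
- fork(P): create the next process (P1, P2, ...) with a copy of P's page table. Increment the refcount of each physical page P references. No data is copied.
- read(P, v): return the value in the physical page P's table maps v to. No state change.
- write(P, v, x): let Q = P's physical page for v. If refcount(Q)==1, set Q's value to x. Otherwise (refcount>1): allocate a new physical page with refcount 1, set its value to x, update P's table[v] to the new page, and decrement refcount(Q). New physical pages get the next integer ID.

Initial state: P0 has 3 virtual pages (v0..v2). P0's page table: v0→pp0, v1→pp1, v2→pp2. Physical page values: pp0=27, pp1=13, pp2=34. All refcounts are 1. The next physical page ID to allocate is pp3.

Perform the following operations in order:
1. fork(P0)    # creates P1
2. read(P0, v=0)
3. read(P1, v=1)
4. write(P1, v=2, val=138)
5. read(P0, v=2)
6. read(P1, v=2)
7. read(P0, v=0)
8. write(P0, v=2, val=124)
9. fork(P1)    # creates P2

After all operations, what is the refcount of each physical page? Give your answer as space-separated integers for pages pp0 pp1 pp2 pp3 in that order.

Answer: 3 3 1 2

Derivation:
Op 1: fork(P0) -> P1. 3 ppages; refcounts: pp0:2 pp1:2 pp2:2
Op 2: read(P0, v0) -> 27. No state change.
Op 3: read(P1, v1) -> 13. No state change.
Op 4: write(P1, v2, 138). refcount(pp2)=2>1 -> COPY to pp3. 4 ppages; refcounts: pp0:2 pp1:2 pp2:1 pp3:1
Op 5: read(P0, v2) -> 34. No state change.
Op 6: read(P1, v2) -> 138. No state change.
Op 7: read(P0, v0) -> 27. No state change.
Op 8: write(P0, v2, 124). refcount(pp2)=1 -> write in place. 4 ppages; refcounts: pp0:2 pp1:2 pp2:1 pp3:1
Op 9: fork(P1) -> P2. 4 ppages; refcounts: pp0:3 pp1:3 pp2:1 pp3:2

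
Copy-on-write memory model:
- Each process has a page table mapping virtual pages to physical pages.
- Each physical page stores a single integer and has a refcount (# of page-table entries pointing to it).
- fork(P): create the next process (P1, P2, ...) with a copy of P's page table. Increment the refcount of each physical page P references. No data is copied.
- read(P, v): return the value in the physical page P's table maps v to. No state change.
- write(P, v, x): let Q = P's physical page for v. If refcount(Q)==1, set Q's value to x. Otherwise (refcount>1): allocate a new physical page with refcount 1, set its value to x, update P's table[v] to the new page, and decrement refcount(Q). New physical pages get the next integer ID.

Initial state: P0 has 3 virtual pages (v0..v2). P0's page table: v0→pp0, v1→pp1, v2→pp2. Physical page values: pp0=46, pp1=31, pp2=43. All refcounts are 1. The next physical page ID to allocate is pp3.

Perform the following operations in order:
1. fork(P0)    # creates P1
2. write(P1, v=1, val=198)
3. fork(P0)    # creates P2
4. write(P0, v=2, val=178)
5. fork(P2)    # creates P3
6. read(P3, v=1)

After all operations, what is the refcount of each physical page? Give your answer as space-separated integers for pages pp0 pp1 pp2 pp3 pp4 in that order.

Answer: 4 3 3 1 1

Derivation:
Op 1: fork(P0) -> P1. 3 ppages; refcounts: pp0:2 pp1:2 pp2:2
Op 2: write(P1, v1, 198). refcount(pp1)=2>1 -> COPY to pp3. 4 ppages; refcounts: pp0:2 pp1:1 pp2:2 pp3:1
Op 3: fork(P0) -> P2. 4 ppages; refcounts: pp0:3 pp1:2 pp2:3 pp3:1
Op 4: write(P0, v2, 178). refcount(pp2)=3>1 -> COPY to pp4. 5 ppages; refcounts: pp0:3 pp1:2 pp2:2 pp3:1 pp4:1
Op 5: fork(P2) -> P3. 5 ppages; refcounts: pp0:4 pp1:3 pp2:3 pp3:1 pp4:1
Op 6: read(P3, v1) -> 31. No state change.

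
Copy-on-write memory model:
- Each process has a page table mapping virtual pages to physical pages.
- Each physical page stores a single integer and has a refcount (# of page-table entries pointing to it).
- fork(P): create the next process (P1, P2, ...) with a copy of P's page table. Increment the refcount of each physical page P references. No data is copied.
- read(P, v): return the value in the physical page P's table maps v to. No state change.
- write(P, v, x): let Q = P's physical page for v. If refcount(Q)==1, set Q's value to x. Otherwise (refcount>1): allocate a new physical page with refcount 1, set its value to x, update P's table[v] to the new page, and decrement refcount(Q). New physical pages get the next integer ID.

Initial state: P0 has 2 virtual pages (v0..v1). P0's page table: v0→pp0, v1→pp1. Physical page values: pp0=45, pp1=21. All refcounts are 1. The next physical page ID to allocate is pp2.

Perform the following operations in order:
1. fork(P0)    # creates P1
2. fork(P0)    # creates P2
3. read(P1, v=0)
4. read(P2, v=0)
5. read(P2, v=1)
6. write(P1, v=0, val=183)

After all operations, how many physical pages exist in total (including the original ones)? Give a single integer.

Answer: 3

Derivation:
Op 1: fork(P0) -> P1. 2 ppages; refcounts: pp0:2 pp1:2
Op 2: fork(P0) -> P2. 2 ppages; refcounts: pp0:3 pp1:3
Op 3: read(P1, v0) -> 45. No state change.
Op 4: read(P2, v0) -> 45. No state change.
Op 5: read(P2, v1) -> 21. No state change.
Op 6: write(P1, v0, 183). refcount(pp0)=3>1 -> COPY to pp2. 3 ppages; refcounts: pp0:2 pp1:3 pp2:1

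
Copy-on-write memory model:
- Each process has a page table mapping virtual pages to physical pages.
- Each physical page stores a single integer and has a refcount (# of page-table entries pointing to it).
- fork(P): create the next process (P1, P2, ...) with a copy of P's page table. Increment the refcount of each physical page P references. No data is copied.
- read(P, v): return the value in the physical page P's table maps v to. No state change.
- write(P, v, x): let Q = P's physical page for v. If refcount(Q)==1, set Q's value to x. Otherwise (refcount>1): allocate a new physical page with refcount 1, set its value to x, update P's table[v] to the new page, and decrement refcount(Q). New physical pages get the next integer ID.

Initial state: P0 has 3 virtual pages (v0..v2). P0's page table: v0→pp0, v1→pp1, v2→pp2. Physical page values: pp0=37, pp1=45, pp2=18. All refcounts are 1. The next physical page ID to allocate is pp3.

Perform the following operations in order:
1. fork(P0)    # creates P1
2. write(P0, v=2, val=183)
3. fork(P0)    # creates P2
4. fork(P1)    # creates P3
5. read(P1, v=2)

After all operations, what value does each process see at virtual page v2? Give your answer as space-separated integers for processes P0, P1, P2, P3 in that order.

Op 1: fork(P0) -> P1. 3 ppages; refcounts: pp0:2 pp1:2 pp2:2
Op 2: write(P0, v2, 183). refcount(pp2)=2>1 -> COPY to pp3. 4 ppages; refcounts: pp0:2 pp1:2 pp2:1 pp3:1
Op 3: fork(P0) -> P2. 4 ppages; refcounts: pp0:3 pp1:3 pp2:1 pp3:2
Op 4: fork(P1) -> P3. 4 ppages; refcounts: pp0:4 pp1:4 pp2:2 pp3:2
Op 5: read(P1, v2) -> 18. No state change.
P0: v2 -> pp3 = 183
P1: v2 -> pp2 = 18
P2: v2 -> pp3 = 183
P3: v2 -> pp2 = 18

Answer: 183 18 183 18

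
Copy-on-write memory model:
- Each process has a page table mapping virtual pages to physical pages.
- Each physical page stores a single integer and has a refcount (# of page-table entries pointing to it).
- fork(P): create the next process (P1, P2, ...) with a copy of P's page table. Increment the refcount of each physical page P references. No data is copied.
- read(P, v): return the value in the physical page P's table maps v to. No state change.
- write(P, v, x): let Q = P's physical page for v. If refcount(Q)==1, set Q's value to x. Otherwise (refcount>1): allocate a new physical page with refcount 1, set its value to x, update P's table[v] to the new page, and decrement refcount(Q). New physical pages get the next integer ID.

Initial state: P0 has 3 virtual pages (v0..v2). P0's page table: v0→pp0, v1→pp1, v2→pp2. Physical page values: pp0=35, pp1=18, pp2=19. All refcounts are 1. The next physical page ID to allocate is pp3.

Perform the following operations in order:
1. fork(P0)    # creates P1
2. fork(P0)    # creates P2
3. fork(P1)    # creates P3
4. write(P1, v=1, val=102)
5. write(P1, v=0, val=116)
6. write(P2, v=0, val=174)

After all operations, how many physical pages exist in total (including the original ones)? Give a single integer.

Op 1: fork(P0) -> P1. 3 ppages; refcounts: pp0:2 pp1:2 pp2:2
Op 2: fork(P0) -> P2. 3 ppages; refcounts: pp0:3 pp1:3 pp2:3
Op 3: fork(P1) -> P3. 3 ppages; refcounts: pp0:4 pp1:4 pp2:4
Op 4: write(P1, v1, 102). refcount(pp1)=4>1 -> COPY to pp3. 4 ppages; refcounts: pp0:4 pp1:3 pp2:4 pp3:1
Op 5: write(P1, v0, 116). refcount(pp0)=4>1 -> COPY to pp4. 5 ppages; refcounts: pp0:3 pp1:3 pp2:4 pp3:1 pp4:1
Op 6: write(P2, v0, 174). refcount(pp0)=3>1 -> COPY to pp5. 6 ppages; refcounts: pp0:2 pp1:3 pp2:4 pp3:1 pp4:1 pp5:1

Answer: 6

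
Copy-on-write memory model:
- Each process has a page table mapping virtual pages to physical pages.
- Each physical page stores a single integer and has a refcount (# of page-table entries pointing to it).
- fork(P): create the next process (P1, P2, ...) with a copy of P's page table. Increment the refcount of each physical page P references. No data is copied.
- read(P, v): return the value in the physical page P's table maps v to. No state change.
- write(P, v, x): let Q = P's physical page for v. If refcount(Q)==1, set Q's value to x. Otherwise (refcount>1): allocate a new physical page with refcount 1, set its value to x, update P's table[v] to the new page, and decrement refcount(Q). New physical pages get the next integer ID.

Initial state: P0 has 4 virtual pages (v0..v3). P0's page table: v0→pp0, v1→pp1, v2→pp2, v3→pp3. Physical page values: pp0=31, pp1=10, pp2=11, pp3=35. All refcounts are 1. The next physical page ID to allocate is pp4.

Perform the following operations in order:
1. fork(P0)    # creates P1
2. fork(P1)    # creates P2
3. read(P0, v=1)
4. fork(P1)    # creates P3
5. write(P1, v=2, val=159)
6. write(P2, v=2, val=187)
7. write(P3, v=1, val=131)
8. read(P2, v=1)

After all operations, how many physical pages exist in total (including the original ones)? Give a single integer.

Op 1: fork(P0) -> P1. 4 ppages; refcounts: pp0:2 pp1:2 pp2:2 pp3:2
Op 2: fork(P1) -> P2. 4 ppages; refcounts: pp0:3 pp1:3 pp2:3 pp3:3
Op 3: read(P0, v1) -> 10. No state change.
Op 4: fork(P1) -> P3. 4 ppages; refcounts: pp0:4 pp1:4 pp2:4 pp3:4
Op 5: write(P1, v2, 159). refcount(pp2)=4>1 -> COPY to pp4. 5 ppages; refcounts: pp0:4 pp1:4 pp2:3 pp3:4 pp4:1
Op 6: write(P2, v2, 187). refcount(pp2)=3>1 -> COPY to pp5. 6 ppages; refcounts: pp0:4 pp1:4 pp2:2 pp3:4 pp4:1 pp5:1
Op 7: write(P3, v1, 131). refcount(pp1)=4>1 -> COPY to pp6. 7 ppages; refcounts: pp0:4 pp1:3 pp2:2 pp3:4 pp4:1 pp5:1 pp6:1
Op 8: read(P2, v1) -> 10. No state change.

Answer: 7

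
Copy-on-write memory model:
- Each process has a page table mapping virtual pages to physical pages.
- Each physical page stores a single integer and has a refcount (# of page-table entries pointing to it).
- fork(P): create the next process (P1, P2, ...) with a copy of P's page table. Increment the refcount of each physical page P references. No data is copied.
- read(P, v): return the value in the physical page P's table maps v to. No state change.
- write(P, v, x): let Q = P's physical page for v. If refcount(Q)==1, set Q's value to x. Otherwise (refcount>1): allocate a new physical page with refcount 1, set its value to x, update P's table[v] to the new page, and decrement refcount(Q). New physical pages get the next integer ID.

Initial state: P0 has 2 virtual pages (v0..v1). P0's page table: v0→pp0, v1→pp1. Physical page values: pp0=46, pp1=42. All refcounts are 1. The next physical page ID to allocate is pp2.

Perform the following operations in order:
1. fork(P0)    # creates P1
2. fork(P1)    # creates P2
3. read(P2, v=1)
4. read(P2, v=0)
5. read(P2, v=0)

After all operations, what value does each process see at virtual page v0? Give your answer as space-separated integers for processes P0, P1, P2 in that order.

Answer: 46 46 46

Derivation:
Op 1: fork(P0) -> P1. 2 ppages; refcounts: pp0:2 pp1:2
Op 2: fork(P1) -> P2. 2 ppages; refcounts: pp0:3 pp1:3
Op 3: read(P2, v1) -> 42. No state change.
Op 4: read(P2, v0) -> 46. No state change.
Op 5: read(P2, v0) -> 46. No state change.
P0: v0 -> pp0 = 46
P1: v0 -> pp0 = 46
P2: v0 -> pp0 = 46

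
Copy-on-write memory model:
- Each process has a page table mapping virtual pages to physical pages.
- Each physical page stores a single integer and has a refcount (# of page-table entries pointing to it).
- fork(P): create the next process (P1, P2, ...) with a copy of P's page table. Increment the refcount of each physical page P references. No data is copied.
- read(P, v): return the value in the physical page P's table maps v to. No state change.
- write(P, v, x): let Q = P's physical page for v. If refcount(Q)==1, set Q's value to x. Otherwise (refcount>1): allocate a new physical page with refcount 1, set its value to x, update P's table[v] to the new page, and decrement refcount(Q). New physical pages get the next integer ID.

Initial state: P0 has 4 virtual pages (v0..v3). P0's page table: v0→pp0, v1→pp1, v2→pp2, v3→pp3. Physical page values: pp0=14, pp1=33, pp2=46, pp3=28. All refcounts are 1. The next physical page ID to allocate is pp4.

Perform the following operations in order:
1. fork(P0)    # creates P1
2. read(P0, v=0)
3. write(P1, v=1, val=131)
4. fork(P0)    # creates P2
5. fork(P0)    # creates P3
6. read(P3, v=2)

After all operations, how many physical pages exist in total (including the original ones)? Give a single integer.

Answer: 5

Derivation:
Op 1: fork(P0) -> P1. 4 ppages; refcounts: pp0:2 pp1:2 pp2:2 pp3:2
Op 2: read(P0, v0) -> 14. No state change.
Op 3: write(P1, v1, 131). refcount(pp1)=2>1 -> COPY to pp4. 5 ppages; refcounts: pp0:2 pp1:1 pp2:2 pp3:2 pp4:1
Op 4: fork(P0) -> P2. 5 ppages; refcounts: pp0:3 pp1:2 pp2:3 pp3:3 pp4:1
Op 5: fork(P0) -> P3. 5 ppages; refcounts: pp0:4 pp1:3 pp2:4 pp3:4 pp4:1
Op 6: read(P3, v2) -> 46. No state change.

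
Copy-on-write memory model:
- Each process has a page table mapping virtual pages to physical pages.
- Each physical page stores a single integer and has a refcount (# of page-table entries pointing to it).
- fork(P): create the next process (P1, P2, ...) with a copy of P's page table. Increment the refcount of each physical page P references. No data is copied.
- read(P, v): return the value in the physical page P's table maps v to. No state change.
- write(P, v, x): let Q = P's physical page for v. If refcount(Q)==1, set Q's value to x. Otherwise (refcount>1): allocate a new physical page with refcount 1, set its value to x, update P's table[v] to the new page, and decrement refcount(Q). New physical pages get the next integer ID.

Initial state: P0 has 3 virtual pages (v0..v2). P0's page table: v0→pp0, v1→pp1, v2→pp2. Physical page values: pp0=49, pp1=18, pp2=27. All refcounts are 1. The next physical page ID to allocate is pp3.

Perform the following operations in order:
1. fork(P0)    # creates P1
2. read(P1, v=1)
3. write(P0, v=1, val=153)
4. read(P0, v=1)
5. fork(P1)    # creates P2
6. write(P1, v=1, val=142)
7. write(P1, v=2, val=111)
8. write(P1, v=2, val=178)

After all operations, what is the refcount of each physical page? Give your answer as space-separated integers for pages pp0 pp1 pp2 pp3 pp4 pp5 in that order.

Op 1: fork(P0) -> P1. 3 ppages; refcounts: pp0:2 pp1:2 pp2:2
Op 2: read(P1, v1) -> 18. No state change.
Op 3: write(P0, v1, 153). refcount(pp1)=2>1 -> COPY to pp3. 4 ppages; refcounts: pp0:2 pp1:1 pp2:2 pp3:1
Op 4: read(P0, v1) -> 153. No state change.
Op 5: fork(P1) -> P2. 4 ppages; refcounts: pp0:3 pp1:2 pp2:3 pp3:1
Op 6: write(P1, v1, 142). refcount(pp1)=2>1 -> COPY to pp4. 5 ppages; refcounts: pp0:3 pp1:1 pp2:3 pp3:1 pp4:1
Op 7: write(P1, v2, 111). refcount(pp2)=3>1 -> COPY to pp5. 6 ppages; refcounts: pp0:3 pp1:1 pp2:2 pp3:1 pp4:1 pp5:1
Op 8: write(P1, v2, 178). refcount(pp5)=1 -> write in place. 6 ppages; refcounts: pp0:3 pp1:1 pp2:2 pp3:1 pp4:1 pp5:1

Answer: 3 1 2 1 1 1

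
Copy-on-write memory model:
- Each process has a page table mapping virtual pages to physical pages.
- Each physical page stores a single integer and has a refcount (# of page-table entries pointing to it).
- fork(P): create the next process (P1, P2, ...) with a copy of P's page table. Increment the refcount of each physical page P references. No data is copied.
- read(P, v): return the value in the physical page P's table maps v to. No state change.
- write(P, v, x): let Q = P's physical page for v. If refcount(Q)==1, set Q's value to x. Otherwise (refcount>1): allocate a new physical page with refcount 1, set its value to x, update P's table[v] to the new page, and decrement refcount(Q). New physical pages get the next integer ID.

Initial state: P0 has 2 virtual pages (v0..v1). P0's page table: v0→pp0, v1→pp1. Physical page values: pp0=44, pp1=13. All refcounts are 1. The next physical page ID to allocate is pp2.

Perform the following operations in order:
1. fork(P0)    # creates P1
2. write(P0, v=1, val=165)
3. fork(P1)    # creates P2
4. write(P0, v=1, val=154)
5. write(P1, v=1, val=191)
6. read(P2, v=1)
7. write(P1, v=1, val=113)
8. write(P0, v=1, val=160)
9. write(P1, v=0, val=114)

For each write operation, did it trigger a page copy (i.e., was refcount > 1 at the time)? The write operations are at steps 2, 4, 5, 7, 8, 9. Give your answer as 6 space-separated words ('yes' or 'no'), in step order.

Op 1: fork(P0) -> P1. 2 ppages; refcounts: pp0:2 pp1:2
Op 2: write(P0, v1, 165). refcount(pp1)=2>1 -> COPY to pp2. 3 ppages; refcounts: pp0:2 pp1:1 pp2:1
Op 3: fork(P1) -> P2. 3 ppages; refcounts: pp0:3 pp1:2 pp2:1
Op 4: write(P0, v1, 154). refcount(pp2)=1 -> write in place. 3 ppages; refcounts: pp0:3 pp1:2 pp2:1
Op 5: write(P1, v1, 191). refcount(pp1)=2>1 -> COPY to pp3. 4 ppages; refcounts: pp0:3 pp1:1 pp2:1 pp3:1
Op 6: read(P2, v1) -> 13. No state change.
Op 7: write(P1, v1, 113). refcount(pp3)=1 -> write in place. 4 ppages; refcounts: pp0:3 pp1:1 pp2:1 pp3:1
Op 8: write(P0, v1, 160). refcount(pp2)=1 -> write in place. 4 ppages; refcounts: pp0:3 pp1:1 pp2:1 pp3:1
Op 9: write(P1, v0, 114). refcount(pp0)=3>1 -> COPY to pp4. 5 ppages; refcounts: pp0:2 pp1:1 pp2:1 pp3:1 pp4:1

yes no yes no no yes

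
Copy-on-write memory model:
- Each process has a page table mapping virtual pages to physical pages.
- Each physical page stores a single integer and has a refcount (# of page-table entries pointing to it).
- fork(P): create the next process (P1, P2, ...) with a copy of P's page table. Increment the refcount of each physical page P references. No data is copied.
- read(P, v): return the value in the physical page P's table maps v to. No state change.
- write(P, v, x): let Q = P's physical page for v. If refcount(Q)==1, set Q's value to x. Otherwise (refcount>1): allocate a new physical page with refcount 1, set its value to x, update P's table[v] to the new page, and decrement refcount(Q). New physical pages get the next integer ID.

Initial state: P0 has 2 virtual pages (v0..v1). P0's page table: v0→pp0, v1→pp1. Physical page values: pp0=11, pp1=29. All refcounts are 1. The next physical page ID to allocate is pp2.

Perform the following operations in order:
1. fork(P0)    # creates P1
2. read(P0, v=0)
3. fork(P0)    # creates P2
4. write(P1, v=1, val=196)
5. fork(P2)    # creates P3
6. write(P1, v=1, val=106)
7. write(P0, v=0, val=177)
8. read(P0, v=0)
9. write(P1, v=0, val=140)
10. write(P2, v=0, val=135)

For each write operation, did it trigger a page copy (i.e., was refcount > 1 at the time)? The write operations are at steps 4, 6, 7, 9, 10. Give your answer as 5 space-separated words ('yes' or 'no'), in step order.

Op 1: fork(P0) -> P1. 2 ppages; refcounts: pp0:2 pp1:2
Op 2: read(P0, v0) -> 11. No state change.
Op 3: fork(P0) -> P2. 2 ppages; refcounts: pp0:3 pp1:3
Op 4: write(P1, v1, 196). refcount(pp1)=3>1 -> COPY to pp2. 3 ppages; refcounts: pp0:3 pp1:2 pp2:1
Op 5: fork(P2) -> P3. 3 ppages; refcounts: pp0:4 pp1:3 pp2:1
Op 6: write(P1, v1, 106). refcount(pp2)=1 -> write in place. 3 ppages; refcounts: pp0:4 pp1:3 pp2:1
Op 7: write(P0, v0, 177). refcount(pp0)=4>1 -> COPY to pp3. 4 ppages; refcounts: pp0:3 pp1:3 pp2:1 pp3:1
Op 8: read(P0, v0) -> 177. No state change.
Op 9: write(P1, v0, 140). refcount(pp0)=3>1 -> COPY to pp4. 5 ppages; refcounts: pp0:2 pp1:3 pp2:1 pp3:1 pp4:1
Op 10: write(P2, v0, 135). refcount(pp0)=2>1 -> COPY to pp5. 6 ppages; refcounts: pp0:1 pp1:3 pp2:1 pp3:1 pp4:1 pp5:1

yes no yes yes yes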